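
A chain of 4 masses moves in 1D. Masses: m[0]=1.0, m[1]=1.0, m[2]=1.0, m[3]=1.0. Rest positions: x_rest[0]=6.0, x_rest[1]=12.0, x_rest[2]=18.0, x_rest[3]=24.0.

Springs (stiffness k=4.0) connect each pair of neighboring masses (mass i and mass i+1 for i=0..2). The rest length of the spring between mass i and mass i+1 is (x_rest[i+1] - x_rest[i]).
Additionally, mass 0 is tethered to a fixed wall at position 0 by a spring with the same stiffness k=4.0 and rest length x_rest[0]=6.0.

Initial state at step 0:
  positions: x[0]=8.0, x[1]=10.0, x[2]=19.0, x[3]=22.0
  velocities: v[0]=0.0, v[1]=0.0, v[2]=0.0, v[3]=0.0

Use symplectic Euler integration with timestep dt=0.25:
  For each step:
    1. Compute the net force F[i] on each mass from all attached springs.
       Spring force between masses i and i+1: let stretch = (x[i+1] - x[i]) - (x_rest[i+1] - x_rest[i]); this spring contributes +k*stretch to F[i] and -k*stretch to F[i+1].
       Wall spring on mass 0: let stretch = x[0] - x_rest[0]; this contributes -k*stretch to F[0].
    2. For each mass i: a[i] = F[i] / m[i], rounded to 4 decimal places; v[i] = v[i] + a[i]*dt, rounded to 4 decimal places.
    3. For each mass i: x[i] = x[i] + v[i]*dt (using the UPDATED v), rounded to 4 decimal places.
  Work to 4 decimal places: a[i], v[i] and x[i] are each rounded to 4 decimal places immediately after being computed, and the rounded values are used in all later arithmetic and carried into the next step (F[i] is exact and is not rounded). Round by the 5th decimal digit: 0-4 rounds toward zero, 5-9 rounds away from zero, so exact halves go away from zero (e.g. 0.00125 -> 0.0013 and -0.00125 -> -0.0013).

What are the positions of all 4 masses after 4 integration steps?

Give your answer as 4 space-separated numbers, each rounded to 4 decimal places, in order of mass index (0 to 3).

Step 0: x=[8.0000 10.0000 19.0000 22.0000] v=[0.0000 0.0000 0.0000 0.0000]
Step 1: x=[6.5000 11.7500 17.5000 22.7500] v=[-6.0000 7.0000 -6.0000 3.0000]
Step 2: x=[4.6875 13.6250 15.8750 23.6875] v=[-7.2500 7.5000 -6.5000 3.7500]
Step 3: x=[3.9375 13.8281 15.6406 24.1719] v=[-3.0000 0.8125 -0.9375 1.9375]
Step 4: x=[4.6758 12.0117 17.0859 24.0235] v=[2.9531 -7.2656 5.7813 -0.5938]

Answer: 4.6758 12.0117 17.0859 24.0235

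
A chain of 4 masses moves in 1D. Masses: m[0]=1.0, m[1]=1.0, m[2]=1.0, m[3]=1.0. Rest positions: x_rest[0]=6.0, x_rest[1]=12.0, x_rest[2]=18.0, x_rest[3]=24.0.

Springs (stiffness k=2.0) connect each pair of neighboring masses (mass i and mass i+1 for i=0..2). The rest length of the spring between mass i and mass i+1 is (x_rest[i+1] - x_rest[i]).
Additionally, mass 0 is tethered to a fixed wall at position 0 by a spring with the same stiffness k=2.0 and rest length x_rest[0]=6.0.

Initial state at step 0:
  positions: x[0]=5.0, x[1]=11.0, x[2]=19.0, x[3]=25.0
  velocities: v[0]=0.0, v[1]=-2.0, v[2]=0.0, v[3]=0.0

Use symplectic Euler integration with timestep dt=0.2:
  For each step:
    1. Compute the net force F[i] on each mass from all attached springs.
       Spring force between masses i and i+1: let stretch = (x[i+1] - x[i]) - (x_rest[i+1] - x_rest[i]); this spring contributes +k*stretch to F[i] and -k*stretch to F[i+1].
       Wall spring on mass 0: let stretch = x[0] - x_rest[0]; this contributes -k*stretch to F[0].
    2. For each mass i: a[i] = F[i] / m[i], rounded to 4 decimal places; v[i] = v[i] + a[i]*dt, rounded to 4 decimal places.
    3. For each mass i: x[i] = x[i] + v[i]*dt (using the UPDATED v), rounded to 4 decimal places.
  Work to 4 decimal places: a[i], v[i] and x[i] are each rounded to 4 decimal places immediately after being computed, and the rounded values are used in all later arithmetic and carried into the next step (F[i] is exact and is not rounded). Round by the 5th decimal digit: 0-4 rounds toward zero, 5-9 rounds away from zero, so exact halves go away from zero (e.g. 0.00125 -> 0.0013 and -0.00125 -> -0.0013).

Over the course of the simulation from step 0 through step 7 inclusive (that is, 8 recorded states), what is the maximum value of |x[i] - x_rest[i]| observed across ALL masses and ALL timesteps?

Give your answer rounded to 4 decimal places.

Step 0: x=[5.0000 11.0000 19.0000 25.0000] v=[0.0000 -2.0000 0.0000 0.0000]
Step 1: x=[5.0800 10.7600 18.8400 25.0000] v=[0.4000 -1.2000 -0.8000 0.0000]
Step 2: x=[5.2080 10.7120 18.5264 24.9872] v=[0.6400 -0.2400 -1.5680 -0.0640]
Step 3: x=[5.3597 10.8488 18.1045 24.9375] v=[0.7584 0.6842 -2.1094 -0.2483]
Step 4: x=[5.5217 11.1270 17.6488 24.8212] v=[0.8102 1.3908 -2.2785 -0.5815]
Step 5: x=[5.6904 11.4785 17.2451 24.6111] v=[0.8436 1.7574 -2.0183 -1.0505]
Step 6: x=[5.8669 11.8283 16.9694 24.2917] v=[0.8827 1.7488 -1.3785 -1.5969]
Step 7: x=[6.0510 12.1124 16.8682 23.8665] v=[0.9205 1.4207 -0.5060 -2.1258]
Max displacement = 1.2880

Answer: 1.2880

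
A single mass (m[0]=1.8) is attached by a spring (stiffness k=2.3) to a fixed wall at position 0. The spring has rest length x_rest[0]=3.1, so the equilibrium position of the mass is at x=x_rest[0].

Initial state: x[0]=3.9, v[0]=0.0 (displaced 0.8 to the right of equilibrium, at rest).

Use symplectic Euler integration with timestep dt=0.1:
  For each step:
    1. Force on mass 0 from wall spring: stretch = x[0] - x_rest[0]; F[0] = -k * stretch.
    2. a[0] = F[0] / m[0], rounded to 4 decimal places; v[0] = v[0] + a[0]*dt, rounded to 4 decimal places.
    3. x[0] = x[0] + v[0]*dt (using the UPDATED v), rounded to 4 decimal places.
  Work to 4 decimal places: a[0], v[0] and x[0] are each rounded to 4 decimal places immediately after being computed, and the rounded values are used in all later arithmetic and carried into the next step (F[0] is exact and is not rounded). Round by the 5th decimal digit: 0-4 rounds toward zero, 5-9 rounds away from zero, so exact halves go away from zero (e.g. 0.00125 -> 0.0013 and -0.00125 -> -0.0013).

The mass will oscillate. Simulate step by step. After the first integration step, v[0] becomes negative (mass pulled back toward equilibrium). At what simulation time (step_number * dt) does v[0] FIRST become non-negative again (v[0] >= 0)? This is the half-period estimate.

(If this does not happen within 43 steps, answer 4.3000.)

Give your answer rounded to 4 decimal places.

Answer: 2.8000

Derivation:
Step 0: x=[3.9000] v=[0.0000]
Step 1: x=[3.8898] v=[-0.1022]
Step 2: x=[3.8695] v=[-0.2031]
Step 3: x=[3.8394] v=[-0.3014]
Step 4: x=[3.7998] v=[-0.3959]
Step 5: x=[3.7513] v=[-0.4853]
Step 6: x=[3.6945] v=[-0.5685]
Step 7: x=[3.6301] v=[-0.6445]
Step 8: x=[3.5589] v=[-0.7122]
Step 9: x=[3.4818] v=[-0.7708]
Step 10: x=[3.3998] v=[-0.8196]
Step 11: x=[3.3140] v=[-0.8579]
Step 12: x=[3.2255] v=[-0.8852]
Step 13: x=[3.1354] v=[-0.9012]
Step 14: x=[3.0448] v=[-0.9057]
Step 15: x=[2.9549] v=[-0.8987]
Step 16: x=[2.8669] v=[-0.8802]
Step 17: x=[2.7819] v=[-0.8504]
Step 18: x=[2.7009] v=[-0.8098]
Step 19: x=[2.6250] v=[-0.7588]
Step 20: x=[2.5552] v=[-0.6981]
Step 21: x=[2.4924] v=[-0.6285]
Step 22: x=[2.4373] v=[-0.5509]
Step 23: x=[2.3907] v=[-0.4662]
Step 24: x=[2.3531] v=[-0.3756]
Step 25: x=[2.3251] v=[-0.2802]
Step 26: x=[2.3070] v=[-0.1812]
Step 27: x=[2.2990] v=[-0.0799]
Step 28: x=[2.3013] v=[0.0225]
First v>=0 after going negative at step 28, time=2.8000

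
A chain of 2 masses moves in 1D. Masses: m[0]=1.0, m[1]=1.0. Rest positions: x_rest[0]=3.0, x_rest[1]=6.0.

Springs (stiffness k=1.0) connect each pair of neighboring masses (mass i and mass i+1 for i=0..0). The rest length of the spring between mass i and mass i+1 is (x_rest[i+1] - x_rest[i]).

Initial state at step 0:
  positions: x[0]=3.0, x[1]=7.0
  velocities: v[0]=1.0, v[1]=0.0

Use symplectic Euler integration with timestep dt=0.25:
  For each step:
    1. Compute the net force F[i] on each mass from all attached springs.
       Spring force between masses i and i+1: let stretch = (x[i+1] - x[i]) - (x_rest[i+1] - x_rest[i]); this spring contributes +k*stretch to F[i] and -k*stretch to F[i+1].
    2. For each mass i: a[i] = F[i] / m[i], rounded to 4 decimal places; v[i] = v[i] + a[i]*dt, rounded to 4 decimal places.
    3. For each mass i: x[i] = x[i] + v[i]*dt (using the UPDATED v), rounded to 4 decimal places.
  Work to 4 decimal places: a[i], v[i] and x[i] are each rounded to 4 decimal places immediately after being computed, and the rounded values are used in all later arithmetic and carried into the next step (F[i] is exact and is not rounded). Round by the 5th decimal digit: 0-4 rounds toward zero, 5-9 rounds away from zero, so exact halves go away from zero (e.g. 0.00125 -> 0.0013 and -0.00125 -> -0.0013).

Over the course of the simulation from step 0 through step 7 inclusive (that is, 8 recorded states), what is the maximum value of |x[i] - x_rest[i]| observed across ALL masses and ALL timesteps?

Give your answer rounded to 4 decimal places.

Answer: 2.0450

Derivation:
Step 0: x=[3.0000 7.0000] v=[1.0000 0.0000]
Step 1: x=[3.3125 6.9375] v=[1.2500 -0.2500]
Step 2: x=[3.6641 6.8359] v=[1.4063 -0.4063]
Step 3: x=[4.0264 6.7236] v=[1.4493 -0.4493]
Step 4: x=[4.3698 6.6302] v=[1.3736 -0.3736]
Step 5: x=[4.6670 6.5830] v=[1.1887 -0.1887]
Step 6: x=[4.8964 6.6036] v=[0.9177 0.0823]
Step 7: x=[5.0450 6.7050] v=[0.5945 0.4055]
Max displacement = 2.0450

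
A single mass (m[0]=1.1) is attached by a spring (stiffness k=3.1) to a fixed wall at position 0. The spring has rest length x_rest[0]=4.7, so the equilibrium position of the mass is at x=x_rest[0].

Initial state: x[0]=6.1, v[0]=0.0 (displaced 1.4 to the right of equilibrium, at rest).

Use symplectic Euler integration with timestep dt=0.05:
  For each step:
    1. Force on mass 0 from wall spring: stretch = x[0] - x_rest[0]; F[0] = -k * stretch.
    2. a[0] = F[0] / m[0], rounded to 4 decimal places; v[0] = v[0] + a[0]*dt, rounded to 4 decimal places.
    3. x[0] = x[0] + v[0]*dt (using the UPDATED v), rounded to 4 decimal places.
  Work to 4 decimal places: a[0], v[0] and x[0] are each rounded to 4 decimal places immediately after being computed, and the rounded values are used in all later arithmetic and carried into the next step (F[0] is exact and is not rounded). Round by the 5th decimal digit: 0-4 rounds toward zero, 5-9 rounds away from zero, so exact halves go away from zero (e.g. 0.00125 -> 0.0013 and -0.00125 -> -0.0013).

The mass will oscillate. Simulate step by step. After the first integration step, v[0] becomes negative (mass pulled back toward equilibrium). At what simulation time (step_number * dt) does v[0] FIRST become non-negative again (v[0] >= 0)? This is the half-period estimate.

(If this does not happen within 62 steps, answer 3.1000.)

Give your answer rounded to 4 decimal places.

Step 0: x=[6.1000] v=[0.0000]
Step 1: x=[6.0901] v=[-0.1973]
Step 2: x=[6.0704] v=[-0.3932]
Step 3: x=[6.0411] v=[-0.5863]
Step 4: x=[6.0023] v=[-0.7753]
Step 5: x=[5.9544] v=[-0.9588]
Step 6: x=[5.8976] v=[-1.1356]
Step 7: x=[5.8324] v=[-1.3044]
Step 8: x=[5.7592] v=[-1.4640]
Step 9: x=[5.6785] v=[-1.6133]
Step 10: x=[5.5909] v=[-1.7512]
Step 11: x=[5.4971] v=[-1.8767]
Step 12: x=[5.3977] v=[-1.9890]
Step 13: x=[5.2933] v=[-2.0873]
Step 14: x=[5.1848] v=[-2.1709]
Step 15: x=[5.0728] v=[-2.2392]
Step 16: x=[4.9582] v=[-2.2917]
Step 17: x=[4.8418] v=[-2.3281]
Step 18: x=[4.7244] v=[-2.3481]
Step 19: x=[4.6068] v=[-2.3515]
Step 20: x=[4.4899] v=[-2.3384]
Step 21: x=[4.3745] v=[-2.3088]
Step 22: x=[4.2614] v=[-2.2629]
Step 23: x=[4.1513] v=[-2.2011]
Step 24: x=[4.0451] v=[-2.1238]
Step 25: x=[3.9435] v=[-2.0315]
Step 26: x=[3.8473] v=[-1.9249]
Step 27: x=[3.7571] v=[-1.8047]
Step 28: x=[3.6735] v=[-1.6718]
Step 29: x=[3.5971] v=[-1.5272]
Step 30: x=[3.5285] v=[-1.3718]
Step 31: x=[3.4682] v=[-1.2067]
Step 32: x=[3.4165] v=[-1.0331]
Step 33: x=[3.3739] v=[-0.8522]
Step 34: x=[3.3406] v=[-0.6653]
Step 35: x=[3.3169] v=[-0.4738]
Step 36: x=[3.3030] v=[-0.2789]
Step 37: x=[3.2989] v=[-0.0821]
Step 38: x=[3.3047] v=[0.1153]
First v>=0 after going negative at step 38, time=1.9000

Answer: 1.9000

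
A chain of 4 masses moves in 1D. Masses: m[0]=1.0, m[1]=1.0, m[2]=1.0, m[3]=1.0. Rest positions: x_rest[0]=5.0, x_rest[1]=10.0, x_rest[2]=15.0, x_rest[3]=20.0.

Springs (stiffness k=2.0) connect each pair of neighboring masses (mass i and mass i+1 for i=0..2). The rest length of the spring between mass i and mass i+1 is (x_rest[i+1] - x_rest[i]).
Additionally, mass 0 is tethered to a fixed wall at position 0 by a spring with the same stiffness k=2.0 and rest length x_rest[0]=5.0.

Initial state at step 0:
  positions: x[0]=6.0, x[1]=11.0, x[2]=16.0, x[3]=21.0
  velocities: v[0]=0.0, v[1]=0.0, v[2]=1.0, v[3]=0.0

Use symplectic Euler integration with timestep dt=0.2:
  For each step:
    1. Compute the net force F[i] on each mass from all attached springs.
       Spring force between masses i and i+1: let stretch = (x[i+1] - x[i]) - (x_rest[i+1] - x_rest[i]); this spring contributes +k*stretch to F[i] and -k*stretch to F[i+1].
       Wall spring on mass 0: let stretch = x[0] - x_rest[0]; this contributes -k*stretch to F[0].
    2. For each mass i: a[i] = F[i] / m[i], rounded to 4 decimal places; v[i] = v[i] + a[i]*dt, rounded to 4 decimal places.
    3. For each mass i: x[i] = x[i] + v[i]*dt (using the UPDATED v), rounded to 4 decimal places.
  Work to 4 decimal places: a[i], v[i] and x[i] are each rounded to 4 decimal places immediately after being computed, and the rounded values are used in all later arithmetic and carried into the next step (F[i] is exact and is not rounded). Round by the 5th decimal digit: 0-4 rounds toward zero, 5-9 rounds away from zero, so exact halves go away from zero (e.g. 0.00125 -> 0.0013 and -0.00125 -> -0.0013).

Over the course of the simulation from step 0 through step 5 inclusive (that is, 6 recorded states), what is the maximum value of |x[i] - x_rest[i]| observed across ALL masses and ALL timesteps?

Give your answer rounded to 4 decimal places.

Step 0: x=[6.0000 11.0000 16.0000 21.0000] v=[0.0000 0.0000 1.0000 0.0000]
Step 1: x=[5.9200 11.0000 16.2000 21.0000] v=[-0.4000 0.0000 1.0000 0.0000]
Step 2: x=[5.7728 11.0096 16.3680 21.0160] v=[-0.7360 0.0480 0.8400 0.0800]
Step 3: x=[5.5827 11.0289 16.4792 21.0602] v=[-0.9504 0.0966 0.5558 0.2208]
Step 4: x=[5.3817 11.0485 16.5208 21.1379] v=[-1.0050 0.0982 0.2081 0.3884]
Step 5: x=[5.2035 11.0526 16.4940 21.2462] v=[-0.8910 0.0204 -0.1340 0.5416]
Max displacement = 1.5208

Answer: 1.5208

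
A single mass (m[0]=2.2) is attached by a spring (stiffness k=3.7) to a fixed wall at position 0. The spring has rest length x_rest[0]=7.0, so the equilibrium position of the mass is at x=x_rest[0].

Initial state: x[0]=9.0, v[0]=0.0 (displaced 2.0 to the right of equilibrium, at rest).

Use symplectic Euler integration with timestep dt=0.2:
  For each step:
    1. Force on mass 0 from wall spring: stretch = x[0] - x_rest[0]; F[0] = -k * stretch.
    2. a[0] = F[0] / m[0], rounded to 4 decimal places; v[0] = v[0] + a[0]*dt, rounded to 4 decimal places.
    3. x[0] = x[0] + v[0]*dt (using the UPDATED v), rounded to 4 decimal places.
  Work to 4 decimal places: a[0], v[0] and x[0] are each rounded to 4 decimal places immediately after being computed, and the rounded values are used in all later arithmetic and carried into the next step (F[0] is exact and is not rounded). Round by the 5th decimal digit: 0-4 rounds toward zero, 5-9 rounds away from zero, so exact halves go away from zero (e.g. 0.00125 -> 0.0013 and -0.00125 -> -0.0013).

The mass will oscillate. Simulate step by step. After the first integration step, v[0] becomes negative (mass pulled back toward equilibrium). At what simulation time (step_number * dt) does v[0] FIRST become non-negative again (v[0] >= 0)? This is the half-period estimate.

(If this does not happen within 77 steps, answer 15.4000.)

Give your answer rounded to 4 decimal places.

Step 0: x=[9.0000] v=[0.0000]
Step 1: x=[8.8655] v=[-0.6727]
Step 2: x=[8.6055] v=[-1.3002]
Step 3: x=[8.2375] v=[-1.8402]
Step 4: x=[7.7862] v=[-2.2565]
Step 5: x=[7.2820] v=[-2.5209]
Step 6: x=[6.7588] v=[-2.6158]
Step 7: x=[6.2519] v=[-2.5347]
Step 8: x=[5.7953] v=[-2.2831]
Step 9: x=[5.4197] v=[-1.8779]
Step 10: x=[5.1504] v=[-1.3463]
Step 11: x=[5.0056] v=[-0.7242]
Step 12: x=[4.9949] v=[-0.0534]
Step 13: x=[5.1191] v=[0.6210]
First v>=0 after going negative at step 13, time=2.6000

Answer: 2.6000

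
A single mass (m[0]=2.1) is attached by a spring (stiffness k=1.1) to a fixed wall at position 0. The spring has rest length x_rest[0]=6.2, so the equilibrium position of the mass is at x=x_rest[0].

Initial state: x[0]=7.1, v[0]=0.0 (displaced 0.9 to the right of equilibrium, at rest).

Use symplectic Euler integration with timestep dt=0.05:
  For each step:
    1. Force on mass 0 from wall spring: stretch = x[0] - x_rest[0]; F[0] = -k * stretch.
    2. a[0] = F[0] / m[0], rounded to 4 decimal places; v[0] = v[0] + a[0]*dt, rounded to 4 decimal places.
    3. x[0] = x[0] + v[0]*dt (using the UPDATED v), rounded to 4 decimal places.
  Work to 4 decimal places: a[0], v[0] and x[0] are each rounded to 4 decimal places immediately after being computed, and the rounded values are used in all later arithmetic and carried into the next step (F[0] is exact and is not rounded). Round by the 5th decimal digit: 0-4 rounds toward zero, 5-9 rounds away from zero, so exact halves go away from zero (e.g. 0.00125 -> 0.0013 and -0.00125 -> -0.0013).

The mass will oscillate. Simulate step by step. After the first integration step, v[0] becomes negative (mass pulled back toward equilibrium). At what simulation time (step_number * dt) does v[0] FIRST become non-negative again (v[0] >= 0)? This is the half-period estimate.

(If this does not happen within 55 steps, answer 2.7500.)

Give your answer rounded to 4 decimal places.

Answer: 2.7500

Derivation:
Step 0: x=[7.1000] v=[0.0000]
Step 1: x=[7.0988] v=[-0.0236]
Step 2: x=[7.0964] v=[-0.0471]
Step 3: x=[7.0929] v=[-0.0706]
Step 4: x=[7.0882] v=[-0.0940]
Step 5: x=[7.0823] v=[-0.1173]
Step 6: x=[7.0753] v=[-0.1404]
Step 7: x=[7.0671] v=[-0.1633]
Step 8: x=[7.0578] v=[-0.1860]
Step 9: x=[7.0474] v=[-0.2085]
Step 10: x=[7.0359] v=[-0.2307]
Step 11: x=[7.0233] v=[-0.2526]
Step 12: x=[7.0096] v=[-0.2742]
Step 13: x=[6.9948] v=[-0.2954]
Step 14: x=[6.9790] v=[-0.3162]
Step 15: x=[6.9622] v=[-0.3366]
Step 16: x=[6.9444] v=[-0.3566]
Step 17: x=[6.9256] v=[-0.3761]
Step 18: x=[6.9058] v=[-0.3951]
Step 19: x=[6.8851] v=[-0.4136]
Step 20: x=[6.8635] v=[-0.4315]
Step 21: x=[6.8411] v=[-0.4489]
Step 22: x=[6.8178] v=[-0.4657]
Step 23: x=[6.7937] v=[-0.4819]
Step 24: x=[6.7688] v=[-0.4975]
Step 25: x=[6.7432] v=[-0.5124]
Step 26: x=[6.7169] v=[-0.5266]
Step 27: x=[6.6899] v=[-0.5401]
Step 28: x=[6.6623] v=[-0.5529]
Step 29: x=[6.6341] v=[-0.5650]
Step 30: x=[6.6053] v=[-0.5764]
Step 31: x=[6.5760] v=[-0.5870]
Step 32: x=[6.5462] v=[-0.5969]
Step 33: x=[6.5159] v=[-0.6060]
Step 34: x=[6.4852] v=[-0.6143]
Step 35: x=[6.4541] v=[-0.6218]
Step 36: x=[6.4227] v=[-0.6285]
Step 37: x=[6.3910] v=[-0.6343]
Step 38: x=[6.3590] v=[-0.6393]
Step 39: x=[6.3268] v=[-0.6435]
Step 40: x=[6.2945] v=[-0.6468]
Step 41: x=[6.2620] v=[-0.6493]
Step 42: x=[6.2295] v=[-0.6509]
Step 43: x=[6.1969] v=[-0.6517]
Step 44: x=[6.1643] v=[-0.6516]
Step 45: x=[6.1318] v=[-0.6507]
Step 46: x=[6.0994] v=[-0.6489]
Step 47: x=[6.0671] v=[-0.6463]
Step 48: x=[6.0350] v=[-0.6428]
Step 49: x=[6.0031] v=[-0.6385]
Step 50: x=[5.9714] v=[-0.6333]
Step 51: x=[5.9400] v=[-0.6273]
Step 52: x=[5.9090] v=[-0.6205]
Step 53: x=[5.8784] v=[-0.6129]
Step 54: x=[5.8482] v=[-0.6045]
Step 55: x=[5.8184] v=[-0.5953]
v[0] did not become non-negative within 55 steps; using fallback time=2.7500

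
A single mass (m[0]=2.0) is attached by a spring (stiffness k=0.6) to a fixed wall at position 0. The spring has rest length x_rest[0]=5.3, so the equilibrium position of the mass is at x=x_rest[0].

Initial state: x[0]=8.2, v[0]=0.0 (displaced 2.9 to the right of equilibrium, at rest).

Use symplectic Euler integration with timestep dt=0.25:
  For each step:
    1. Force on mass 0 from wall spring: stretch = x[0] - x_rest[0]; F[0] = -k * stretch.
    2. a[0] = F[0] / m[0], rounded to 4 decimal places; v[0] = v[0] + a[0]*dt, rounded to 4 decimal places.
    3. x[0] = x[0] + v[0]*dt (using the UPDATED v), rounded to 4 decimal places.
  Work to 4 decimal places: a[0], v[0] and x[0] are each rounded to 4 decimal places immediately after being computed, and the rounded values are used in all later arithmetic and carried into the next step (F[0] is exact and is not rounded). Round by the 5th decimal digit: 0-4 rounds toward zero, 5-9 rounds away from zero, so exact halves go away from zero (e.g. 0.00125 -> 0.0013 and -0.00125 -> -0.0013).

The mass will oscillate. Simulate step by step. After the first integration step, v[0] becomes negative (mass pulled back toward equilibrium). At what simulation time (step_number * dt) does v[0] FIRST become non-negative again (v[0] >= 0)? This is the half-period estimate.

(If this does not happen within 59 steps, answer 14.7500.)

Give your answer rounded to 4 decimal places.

Step 0: x=[8.2000] v=[0.0000]
Step 1: x=[8.1456] v=[-0.2175]
Step 2: x=[8.0379] v=[-0.4309]
Step 3: x=[7.8788] v=[-0.6363]
Step 4: x=[7.6714] v=[-0.8297]
Step 5: x=[7.4195] v=[-1.0076]
Step 6: x=[7.1279] v=[-1.1666]
Step 7: x=[6.8020] v=[-1.3037]
Step 8: x=[6.4479] v=[-1.4164]
Step 9: x=[6.0723] v=[-1.5025]
Step 10: x=[5.6822] v=[-1.5604]
Step 11: x=[5.2849] v=[-1.5891]
Step 12: x=[4.8879] v=[-1.5880]
Step 13: x=[4.4986] v=[-1.5571]
Step 14: x=[4.1244] v=[-1.4970]
Step 15: x=[3.7722] v=[-1.4088]
Step 16: x=[3.4487] v=[-1.2942]
Step 17: x=[3.1599] v=[-1.1554]
Step 18: x=[2.9112] v=[-0.9949]
Step 19: x=[2.7073] v=[-0.8158]
Step 20: x=[2.5520] v=[-0.6214]
Step 21: x=[2.4482] v=[-0.4153]
Step 22: x=[2.3979] v=[-0.2014]
Step 23: x=[2.4020] v=[0.0163]
First v>=0 after going negative at step 23, time=5.7500

Answer: 5.7500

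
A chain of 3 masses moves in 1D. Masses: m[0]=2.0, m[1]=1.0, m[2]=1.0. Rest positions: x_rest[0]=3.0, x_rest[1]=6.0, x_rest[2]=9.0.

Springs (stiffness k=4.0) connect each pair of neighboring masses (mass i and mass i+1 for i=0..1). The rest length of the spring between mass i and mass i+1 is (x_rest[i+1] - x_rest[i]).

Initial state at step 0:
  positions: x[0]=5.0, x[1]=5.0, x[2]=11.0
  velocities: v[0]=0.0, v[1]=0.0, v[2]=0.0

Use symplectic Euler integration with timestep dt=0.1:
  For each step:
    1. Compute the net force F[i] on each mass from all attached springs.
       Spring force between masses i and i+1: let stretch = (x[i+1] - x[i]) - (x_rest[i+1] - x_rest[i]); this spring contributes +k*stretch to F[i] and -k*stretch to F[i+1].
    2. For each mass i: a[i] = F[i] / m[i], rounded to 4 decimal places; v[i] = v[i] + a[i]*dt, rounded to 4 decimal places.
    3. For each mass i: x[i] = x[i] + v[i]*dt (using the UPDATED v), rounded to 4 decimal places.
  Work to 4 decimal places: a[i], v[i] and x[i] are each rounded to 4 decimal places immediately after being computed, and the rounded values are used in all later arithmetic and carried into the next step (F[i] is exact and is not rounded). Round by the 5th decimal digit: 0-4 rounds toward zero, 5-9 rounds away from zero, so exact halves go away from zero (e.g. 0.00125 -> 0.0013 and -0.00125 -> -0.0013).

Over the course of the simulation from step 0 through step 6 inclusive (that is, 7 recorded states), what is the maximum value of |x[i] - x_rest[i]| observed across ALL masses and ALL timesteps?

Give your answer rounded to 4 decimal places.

Answer: 2.4237

Derivation:
Step 0: x=[5.0000 5.0000 11.0000] v=[0.0000 0.0000 0.0000]
Step 1: x=[4.9400 5.2400 10.8800] v=[-0.6000 2.4000 -1.2000]
Step 2: x=[4.8260 5.6936 10.6544] v=[-1.1400 4.5360 -2.2560]
Step 3: x=[4.6694 6.3109 10.3504] v=[-1.5665 6.1733 -3.0403]
Step 4: x=[4.4856 7.0242 10.0048] v=[-1.8382 7.1325 -3.4561]
Step 5: x=[4.2926 7.7551 9.6600] v=[-1.9305 7.3093 -3.4483]
Step 6: x=[4.1088 8.4237 9.3590] v=[-1.8380 6.6863 -3.0103]
Max displacement = 2.4237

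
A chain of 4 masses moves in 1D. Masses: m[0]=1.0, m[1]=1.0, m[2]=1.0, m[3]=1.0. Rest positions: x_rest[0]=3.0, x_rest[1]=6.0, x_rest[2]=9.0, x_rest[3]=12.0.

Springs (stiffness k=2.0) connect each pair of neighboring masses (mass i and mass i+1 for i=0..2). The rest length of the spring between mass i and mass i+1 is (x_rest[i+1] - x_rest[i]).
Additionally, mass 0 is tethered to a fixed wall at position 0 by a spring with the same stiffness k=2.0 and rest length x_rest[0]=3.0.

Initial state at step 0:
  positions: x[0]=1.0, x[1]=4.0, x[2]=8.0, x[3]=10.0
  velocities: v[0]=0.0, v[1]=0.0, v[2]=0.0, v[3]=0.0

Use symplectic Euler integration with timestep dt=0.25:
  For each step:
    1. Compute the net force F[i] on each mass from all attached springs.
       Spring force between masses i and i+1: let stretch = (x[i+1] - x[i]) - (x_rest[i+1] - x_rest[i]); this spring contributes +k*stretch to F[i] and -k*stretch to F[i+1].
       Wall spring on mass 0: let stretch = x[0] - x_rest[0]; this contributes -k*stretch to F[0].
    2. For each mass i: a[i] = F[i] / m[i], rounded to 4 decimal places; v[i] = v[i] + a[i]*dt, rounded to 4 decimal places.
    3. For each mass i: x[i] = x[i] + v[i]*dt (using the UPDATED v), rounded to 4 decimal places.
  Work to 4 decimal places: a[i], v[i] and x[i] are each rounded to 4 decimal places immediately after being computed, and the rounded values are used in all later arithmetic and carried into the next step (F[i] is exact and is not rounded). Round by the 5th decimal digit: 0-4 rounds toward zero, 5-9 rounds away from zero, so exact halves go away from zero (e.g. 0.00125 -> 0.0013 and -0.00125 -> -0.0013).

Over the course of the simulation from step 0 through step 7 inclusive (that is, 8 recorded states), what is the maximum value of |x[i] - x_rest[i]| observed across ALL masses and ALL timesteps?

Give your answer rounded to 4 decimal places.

Answer: 2.3139

Derivation:
Step 0: x=[1.0000 4.0000 8.0000 10.0000] v=[0.0000 0.0000 0.0000 0.0000]
Step 1: x=[1.2500 4.1250 7.7500 10.1250] v=[1.0000 0.5000 -1.0000 0.5000]
Step 2: x=[1.7031 4.3438 7.3438 10.3281] v=[1.8125 0.8750 -1.6250 0.8125]
Step 3: x=[2.2734 4.6075 6.9356 10.5332] v=[2.2813 1.0547 -1.6329 0.8204]
Step 4: x=[2.8513 4.8704 6.6861 10.6636] v=[2.3117 1.0517 -0.9982 0.5216]
Step 5: x=[3.3252 5.1079 6.7068 10.6718] v=[1.8956 0.9500 0.0827 0.0329]
Step 6: x=[3.6063 5.3224 7.0233 10.5594] v=[1.1244 0.8581 1.2658 -0.4496]
Step 7: x=[3.6511 5.5350 7.5692 10.3800] v=[0.1793 0.8505 2.1834 -0.7177]
Max displacement = 2.3139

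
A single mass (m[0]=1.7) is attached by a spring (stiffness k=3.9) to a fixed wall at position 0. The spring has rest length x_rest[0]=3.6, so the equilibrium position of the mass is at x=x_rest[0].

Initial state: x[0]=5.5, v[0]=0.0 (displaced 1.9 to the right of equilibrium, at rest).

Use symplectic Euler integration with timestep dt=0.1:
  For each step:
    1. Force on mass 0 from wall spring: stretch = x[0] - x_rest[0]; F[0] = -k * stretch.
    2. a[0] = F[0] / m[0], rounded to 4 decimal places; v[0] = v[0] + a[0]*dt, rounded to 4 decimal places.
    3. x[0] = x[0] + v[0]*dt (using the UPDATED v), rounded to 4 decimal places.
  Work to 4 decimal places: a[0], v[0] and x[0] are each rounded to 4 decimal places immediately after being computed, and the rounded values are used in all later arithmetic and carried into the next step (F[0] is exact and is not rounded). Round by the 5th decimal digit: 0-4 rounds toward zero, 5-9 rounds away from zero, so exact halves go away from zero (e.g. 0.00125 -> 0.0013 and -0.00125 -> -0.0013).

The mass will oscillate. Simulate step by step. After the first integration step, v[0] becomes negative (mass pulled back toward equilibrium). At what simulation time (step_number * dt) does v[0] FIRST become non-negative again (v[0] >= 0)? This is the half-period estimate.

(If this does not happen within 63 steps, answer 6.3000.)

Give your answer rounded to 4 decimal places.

Answer: 2.1000

Derivation:
Step 0: x=[5.5000] v=[0.0000]
Step 1: x=[5.4564] v=[-0.4359]
Step 2: x=[5.3702] v=[-0.8618]
Step 3: x=[5.2434] v=[-1.2679]
Step 4: x=[5.0789] v=[-1.6449]
Step 5: x=[4.8805] v=[-1.9842]
Step 6: x=[4.6527] v=[-2.2780]
Step 7: x=[4.4008] v=[-2.5195]
Step 8: x=[4.1305] v=[-2.7032]
Step 9: x=[3.8480] v=[-2.8249]
Step 10: x=[3.5598] v=[-2.8818]
Step 11: x=[3.2725] v=[-2.8726]
Step 12: x=[2.9928] v=[-2.7975]
Step 13: x=[2.7270] v=[-2.6582]
Step 14: x=[2.4812] v=[-2.4579]
Step 15: x=[2.2611] v=[-2.2012]
Step 16: x=[2.0717] v=[-1.8940]
Step 17: x=[1.9174] v=[-1.5434]
Step 18: x=[1.8017] v=[-1.1574]
Step 19: x=[1.7272] v=[-0.7449]
Step 20: x=[1.6957] v=[-0.3153]
Step 21: x=[1.7079] v=[0.1216]
First v>=0 after going negative at step 21, time=2.1000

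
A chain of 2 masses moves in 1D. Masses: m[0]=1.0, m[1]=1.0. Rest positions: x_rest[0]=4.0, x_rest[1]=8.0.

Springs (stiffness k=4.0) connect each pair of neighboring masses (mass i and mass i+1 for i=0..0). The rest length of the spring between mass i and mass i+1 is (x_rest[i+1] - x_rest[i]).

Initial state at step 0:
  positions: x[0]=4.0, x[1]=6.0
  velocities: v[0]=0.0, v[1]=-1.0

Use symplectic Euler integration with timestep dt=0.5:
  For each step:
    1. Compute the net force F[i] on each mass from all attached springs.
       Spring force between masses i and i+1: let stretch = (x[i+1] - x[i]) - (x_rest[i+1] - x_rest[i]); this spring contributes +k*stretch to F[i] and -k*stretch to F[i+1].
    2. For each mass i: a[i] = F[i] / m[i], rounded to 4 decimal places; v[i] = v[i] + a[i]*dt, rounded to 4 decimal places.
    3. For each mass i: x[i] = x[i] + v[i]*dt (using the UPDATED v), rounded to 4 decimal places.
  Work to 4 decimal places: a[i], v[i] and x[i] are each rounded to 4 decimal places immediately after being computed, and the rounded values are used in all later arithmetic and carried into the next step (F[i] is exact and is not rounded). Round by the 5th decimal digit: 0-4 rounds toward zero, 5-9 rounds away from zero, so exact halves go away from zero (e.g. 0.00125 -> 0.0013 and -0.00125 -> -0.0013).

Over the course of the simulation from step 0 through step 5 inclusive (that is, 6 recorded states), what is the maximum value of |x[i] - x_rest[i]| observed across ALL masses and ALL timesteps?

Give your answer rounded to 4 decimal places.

Step 0: x=[4.0000 6.0000] v=[0.0000 -1.0000]
Step 1: x=[2.0000 7.5000] v=[-4.0000 3.0000]
Step 2: x=[1.5000 7.5000] v=[-1.0000 0.0000]
Step 3: x=[3.0000 5.5000] v=[3.0000 -4.0000]
Step 4: x=[3.0000 5.0000] v=[0.0000 -1.0000]
Step 5: x=[1.0000 6.5000] v=[-4.0000 3.0000]
Max displacement = 3.0000

Answer: 3.0000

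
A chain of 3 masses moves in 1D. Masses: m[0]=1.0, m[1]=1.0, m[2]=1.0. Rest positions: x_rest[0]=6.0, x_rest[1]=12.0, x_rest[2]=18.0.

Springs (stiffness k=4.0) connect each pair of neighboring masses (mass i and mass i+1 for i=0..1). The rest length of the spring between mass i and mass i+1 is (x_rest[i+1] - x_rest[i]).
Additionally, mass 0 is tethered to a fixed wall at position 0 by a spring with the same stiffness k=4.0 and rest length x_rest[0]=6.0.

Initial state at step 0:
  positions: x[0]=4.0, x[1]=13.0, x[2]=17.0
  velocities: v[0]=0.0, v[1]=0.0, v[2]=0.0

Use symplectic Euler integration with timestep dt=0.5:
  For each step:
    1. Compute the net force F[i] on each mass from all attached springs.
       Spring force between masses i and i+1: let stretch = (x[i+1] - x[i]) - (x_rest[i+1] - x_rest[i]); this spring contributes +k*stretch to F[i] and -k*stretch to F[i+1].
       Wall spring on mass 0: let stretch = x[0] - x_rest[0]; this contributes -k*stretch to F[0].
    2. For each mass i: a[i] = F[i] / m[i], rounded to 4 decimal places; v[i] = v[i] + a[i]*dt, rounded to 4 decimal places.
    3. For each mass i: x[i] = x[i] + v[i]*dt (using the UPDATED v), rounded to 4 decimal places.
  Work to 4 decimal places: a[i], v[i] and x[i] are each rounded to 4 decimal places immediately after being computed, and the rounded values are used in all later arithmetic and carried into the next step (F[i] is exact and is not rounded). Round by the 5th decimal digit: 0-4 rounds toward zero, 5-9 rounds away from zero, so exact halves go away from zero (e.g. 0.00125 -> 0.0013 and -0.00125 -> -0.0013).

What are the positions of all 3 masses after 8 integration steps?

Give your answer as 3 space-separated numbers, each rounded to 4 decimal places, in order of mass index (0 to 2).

Answer: 3.0000 16.0000 17.0000

Derivation:
Step 0: x=[4.0000 13.0000 17.0000] v=[0.0000 0.0000 0.0000]
Step 1: x=[9.0000 8.0000 19.0000] v=[10.0000 -10.0000 4.0000]
Step 2: x=[4.0000 15.0000 16.0000] v=[-10.0000 14.0000 -6.0000]
Step 3: x=[6.0000 12.0000 18.0000] v=[4.0000 -6.0000 4.0000]
Step 4: x=[8.0000 9.0000 20.0000] v=[4.0000 -6.0000 4.0000]
Step 5: x=[3.0000 16.0000 17.0000] v=[-10.0000 14.0000 -6.0000]
Step 6: x=[8.0000 11.0000 19.0000] v=[10.0000 -10.0000 4.0000]
Step 7: x=[8.0000 11.0000 19.0000] v=[0.0000 0.0000 0.0000]
Step 8: x=[3.0000 16.0000 17.0000] v=[-10.0000 10.0000 -4.0000]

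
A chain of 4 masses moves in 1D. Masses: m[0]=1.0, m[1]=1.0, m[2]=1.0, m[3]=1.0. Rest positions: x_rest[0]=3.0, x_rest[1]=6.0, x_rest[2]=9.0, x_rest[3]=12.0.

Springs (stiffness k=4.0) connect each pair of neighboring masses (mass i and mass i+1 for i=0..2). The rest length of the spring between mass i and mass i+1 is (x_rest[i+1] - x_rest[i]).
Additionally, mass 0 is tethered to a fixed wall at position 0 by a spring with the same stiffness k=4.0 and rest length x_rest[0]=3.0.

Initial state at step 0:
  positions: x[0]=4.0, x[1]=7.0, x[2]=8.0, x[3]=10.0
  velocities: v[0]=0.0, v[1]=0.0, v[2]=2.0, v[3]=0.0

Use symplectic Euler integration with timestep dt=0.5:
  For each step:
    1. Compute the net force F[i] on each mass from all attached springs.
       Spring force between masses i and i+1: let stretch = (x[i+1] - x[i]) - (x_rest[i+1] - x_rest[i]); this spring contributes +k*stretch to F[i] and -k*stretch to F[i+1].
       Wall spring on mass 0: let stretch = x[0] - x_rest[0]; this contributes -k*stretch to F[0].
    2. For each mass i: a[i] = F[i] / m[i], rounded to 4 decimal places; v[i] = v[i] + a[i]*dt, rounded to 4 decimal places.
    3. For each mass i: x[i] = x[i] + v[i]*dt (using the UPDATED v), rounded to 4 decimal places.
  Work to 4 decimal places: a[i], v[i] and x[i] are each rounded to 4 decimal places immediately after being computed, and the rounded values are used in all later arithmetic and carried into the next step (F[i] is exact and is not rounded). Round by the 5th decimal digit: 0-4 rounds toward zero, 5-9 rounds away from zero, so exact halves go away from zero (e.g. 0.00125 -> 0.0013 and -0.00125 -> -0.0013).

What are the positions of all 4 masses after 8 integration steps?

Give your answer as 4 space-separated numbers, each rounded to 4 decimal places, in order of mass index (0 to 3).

Answer: 2.0000 5.0000 11.0000 14.0000

Derivation:
Step 0: x=[4.0000 7.0000 8.0000 10.0000] v=[0.0000 0.0000 2.0000 0.0000]
Step 1: x=[3.0000 5.0000 10.0000 11.0000] v=[-2.0000 -4.0000 4.0000 2.0000]
Step 2: x=[1.0000 6.0000 8.0000 14.0000] v=[-4.0000 2.0000 -4.0000 6.0000]
Step 3: x=[3.0000 4.0000 10.0000 14.0000] v=[4.0000 -4.0000 4.0000 0.0000]
Step 4: x=[3.0000 7.0000 10.0000 13.0000] v=[0.0000 6.0000 0.0000 -2.0000]
Step 5: x=[4.0000 9.0000 10.0000 12.0000] v=[2.0000 4.0000 0.0000 -2.0000]
Step 6: x=[6.0000 7.0000 11.0000 12.0000] v=[4.0000 -4.0000 2.0000 0.0000]
Step 7: x=[3.0000 8.0000 9.0000 14.0000] v=[-6.0000 2.0000 -4.0000 4.0000]
Step 8: x=[2.0000 5.0000 11.0000 14.0000] v=[-2.0000 -6.0000 4.0000 0.0000]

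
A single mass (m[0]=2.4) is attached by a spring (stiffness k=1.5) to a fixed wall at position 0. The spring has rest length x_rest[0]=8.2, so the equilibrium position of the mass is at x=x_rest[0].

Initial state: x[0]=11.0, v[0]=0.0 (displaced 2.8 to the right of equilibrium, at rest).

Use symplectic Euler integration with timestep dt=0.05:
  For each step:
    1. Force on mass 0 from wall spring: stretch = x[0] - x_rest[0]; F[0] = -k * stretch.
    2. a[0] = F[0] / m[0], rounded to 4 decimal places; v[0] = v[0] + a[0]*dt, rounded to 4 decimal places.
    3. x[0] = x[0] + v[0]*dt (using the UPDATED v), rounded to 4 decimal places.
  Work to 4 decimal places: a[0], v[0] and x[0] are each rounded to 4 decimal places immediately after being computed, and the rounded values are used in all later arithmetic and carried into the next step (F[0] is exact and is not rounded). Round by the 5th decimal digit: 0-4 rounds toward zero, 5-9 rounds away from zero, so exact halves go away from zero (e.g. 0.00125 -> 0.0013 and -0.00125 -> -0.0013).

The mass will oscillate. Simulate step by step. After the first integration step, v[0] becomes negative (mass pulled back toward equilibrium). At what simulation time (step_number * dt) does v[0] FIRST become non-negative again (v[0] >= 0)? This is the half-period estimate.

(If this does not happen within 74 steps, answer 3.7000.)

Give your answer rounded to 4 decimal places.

Step 0: x=[11.0000] v=[0.0000]
Step 1: x=[10.9956] v=[-0.0875]
Step 2: x=[10.9869] v=[-0.1749]
Step 3: x=[10.9738] v=[-0.2620]
Step 4: x=[10.9564] v=[-0.3487]
Step 5: x=[10.9347] v=[-0.4348]
Step 6: x=[10.9087] v=[-0.5203]
Step 7: x=[10.8785] v=[-0.6049]
Step 8: x=[10.8441] v=[-0.6886]
Step 9: x=[10.8055] v=[-0.7712]
Step 10: x=[10.7629] v=[-0.8526]
Step 11: x=[10.7163] v=[-0.9327]
Step 12: x=[10.6657] v=[-1.0113]
Step 13: x=[10.6113] v=[-1.0884]
Step 14: x=[10.5531] v=[-1.1638]
Step 15: x=[10.4912] v=[-1.2373]
Step 16: x=[10.4258] v=[-1.3089]
Step 17: x=[10.3569] v=[-1.3785]
Step 18: x=[10.2846] v=[-1.4459]
Step 19: x=[10.2091] v=[-1.5110]
Step 20: x=[10.1304] v=[-1.5738]
Step 21: x=[10.0487] v=[-1.6341]
Step 22: x=[9.9641] v=[-1.6919]
Step 23: x=[9.8768] v=[-1.7470]
Step 24: x=[9.7868] v=[-1.7994]
Step 25: x=[9.6944] v=[-1.8490]
Step 26: x=[9.5996] v=[-1.8957]
Step 27: x=[9.5026] v=[-1.9394]
Step 28: x=[9.4036] v=[-1.9801]
Step 29: x=[9.3027] v=[-2.0177]
Step 30: x=[9.2001] v=[-2.0522]
Step 31: x=[9.0959] v=[-2.0835]
Step 32: x=[8.9903] v=[-2.1115]
Step 33: x=[8.8835] v=[-2.1362]
Step 34: x=[8.7756] v=[-2.1576]
Step 35: x=[8.6668] v=[-2.1756]
Step 36: x=[8.5573] v=[-2.1902]
Step 37: x=[8.4472] v=[-2.2014]
Step 38: x=[8.3367] v=[-2.2091]
Step 39: x=[8.2260] v=[-2.2134]
Step 40: x=[8.1153] v=[-2.2142]
Step 41: x=[8.0047] v=[-2.2116]
Step 42: x=[7.8944] v=[-2.2055]
Step 43: x=[7.7846] v=[-2.1960]
Step 44: x=[7.6755] v=[-2.1830]
Step 45: x=[7.5672] v=[-2.1666]
Step 46: x=[7.4599] v=[-2.1468]
Step 47: x=[7.3537] v=[-2.1237]
Step 48: x=[7.2488] v=[-2.0973]
Step 49: x=[7.1454] v=[-2.0676]
Step 50: x=[7.0437] v=[-2.0346]
Step 51: x=[6.9438] v=[-1.9985]
Step 52: x=[6.8458] v=[-1.9592]
Step 53: x=[6.7500] v=[-1.9169]
Step 54: x=[6.6564] v=[-1.8716]
Step 55: x=[6.5652] v=[-1.8234]
Step 56: x=[6.4766] v=[-1.7723]
Step 57: x=[6.3907] v=[-1.7184]
Step 58: x=[6.3076] v=[-1.6619]
Step 59: x=[6.2275] v=[-1.6028]
Step 60: x=[6.1504] v=[-1.5412]
Step 61: x=[6.0765] v=[-1.4772]
Step 62: x=[6.0060] v=[-1.4108]
Step 63: x=[5.9389] v=[-1.3422]
Step 64: x=[5.8753] v=[-1.2715]
Step 65: x=[5.8154] v=[-1.1989]
Step 66: x=[5.7592] v=[-1.1244]
Step 67: x=[5.7068] v=[-1.0481]
Step 68: x=[5.6583] v=[-0.9702]
Step 69: x=[5.6138] v=[-0.8908]
Step 70: x=[5.5733] v=[-0.8100]
Step 71: x=[5.5369] v=[-0.7279]
Step 72: x=[5.5047] v=[-0.6447]
Step 73: x=[5.4767] v=[-0.5605]
Step 74: x=[5.4529] v=[-0.4754]
v[0] did not become non-negative within 74 steps; using fallback time=3.7000

Answer: 3.7000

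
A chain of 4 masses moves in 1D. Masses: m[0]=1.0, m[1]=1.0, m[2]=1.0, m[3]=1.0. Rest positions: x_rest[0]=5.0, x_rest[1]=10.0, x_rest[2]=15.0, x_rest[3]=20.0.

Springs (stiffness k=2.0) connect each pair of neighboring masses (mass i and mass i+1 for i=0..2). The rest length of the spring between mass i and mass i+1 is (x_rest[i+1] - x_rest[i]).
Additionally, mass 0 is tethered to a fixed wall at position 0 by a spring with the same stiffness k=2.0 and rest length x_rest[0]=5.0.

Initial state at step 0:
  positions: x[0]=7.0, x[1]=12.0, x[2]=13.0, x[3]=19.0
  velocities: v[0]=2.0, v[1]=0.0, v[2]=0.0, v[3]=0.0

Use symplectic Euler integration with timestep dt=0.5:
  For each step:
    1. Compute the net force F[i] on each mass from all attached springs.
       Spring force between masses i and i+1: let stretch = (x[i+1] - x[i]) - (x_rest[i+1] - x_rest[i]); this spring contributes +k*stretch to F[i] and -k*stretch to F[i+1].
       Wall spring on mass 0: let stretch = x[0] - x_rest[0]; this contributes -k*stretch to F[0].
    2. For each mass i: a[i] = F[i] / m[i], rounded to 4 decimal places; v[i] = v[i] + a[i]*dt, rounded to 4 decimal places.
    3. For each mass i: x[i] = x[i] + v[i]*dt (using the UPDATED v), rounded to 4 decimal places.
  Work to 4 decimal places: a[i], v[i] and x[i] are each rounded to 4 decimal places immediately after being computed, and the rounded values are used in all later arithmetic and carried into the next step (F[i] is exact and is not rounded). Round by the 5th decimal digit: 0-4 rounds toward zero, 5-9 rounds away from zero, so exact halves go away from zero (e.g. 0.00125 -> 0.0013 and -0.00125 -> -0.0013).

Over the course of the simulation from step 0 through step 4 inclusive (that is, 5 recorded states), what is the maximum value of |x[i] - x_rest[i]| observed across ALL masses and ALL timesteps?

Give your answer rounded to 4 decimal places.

Step 0: x=[7.0000 12.0000 13.0000 19.0000] v=[2.0000 0.0000 0.0000 0.0000]
Step 1: x=[7.0000 10.0000 15.5000 18.5000] v=[0.0000 -4.0000 5.0000 -1.0000]
Step 2: x=[5.0000 9.2500 16.7500 19.0000] v=[-4.0000 -1.5000 2.5000 1.0000]
Step 3: x=[2.6250 10.1250 15.3750 20.8750] v=[-4.7500 1.7500 -2.7500 3.7500]
Step 4: x=[2.6875 9.8750 14.1250 22.5000] v=[0.1250 -0.5000 -2.5000 3.2500]
Max displacement = 2.5000

Answer: 2.5000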